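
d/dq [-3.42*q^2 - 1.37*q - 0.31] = -6.84*q - 1.37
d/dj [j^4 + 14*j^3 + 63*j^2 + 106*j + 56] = 4*j^3 + 42*j^2 + 126*j + 106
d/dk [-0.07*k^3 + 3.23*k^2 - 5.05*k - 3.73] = -0.21*k^2 + 6.46*k - 5.05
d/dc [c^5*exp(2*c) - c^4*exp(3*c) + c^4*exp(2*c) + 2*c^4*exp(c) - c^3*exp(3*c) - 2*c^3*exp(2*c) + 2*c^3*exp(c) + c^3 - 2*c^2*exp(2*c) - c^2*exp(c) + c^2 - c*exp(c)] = 2*c^5*exp(2*c) - 3*c^4*exp(3*c) + 7*c^4*exp(2*c) + 2*c^4*exp(c) - 7*c^3*exp(3*c) + 10*c^3*exp(c) - 3*c^2*exp(3*c) - 10*c^2*exp(2*c) + 5*c^2*exp(c) + 3*c^2 - 4*c*exp(2*c) - 3*c*exp(c) + 2*c - exp(c)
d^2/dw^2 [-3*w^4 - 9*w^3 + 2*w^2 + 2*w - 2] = -36*w^2 - 54*w + 4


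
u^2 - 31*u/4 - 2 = (u - 8)*(u + 1/4)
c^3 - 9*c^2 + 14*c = c*(c - 7)*(c - 2)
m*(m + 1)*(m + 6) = m^3 + 7*m^2 + 6*m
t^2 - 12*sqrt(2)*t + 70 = (t - 7*sqrt(2))*(t - 5*sqrt(2))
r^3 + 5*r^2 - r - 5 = (r - 1)*(r + 1)*(r + 5)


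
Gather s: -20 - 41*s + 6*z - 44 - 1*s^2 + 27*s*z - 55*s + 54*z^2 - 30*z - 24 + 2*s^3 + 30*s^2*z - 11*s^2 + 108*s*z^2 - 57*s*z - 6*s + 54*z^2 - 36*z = 2*s^3 + s^2*(30*z - 12) + s*(108*z^2 - 30*z - 102) + 108*z^2 - 60*z - 88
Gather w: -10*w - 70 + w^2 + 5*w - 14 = w^2 - 5*w - 84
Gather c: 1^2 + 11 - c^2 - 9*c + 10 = -c^2 - 9*c + 22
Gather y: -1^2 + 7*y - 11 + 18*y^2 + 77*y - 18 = 18*y^2 + 84*y - 30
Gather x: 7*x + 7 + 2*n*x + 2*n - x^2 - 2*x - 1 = 2*n - x^2 + x*(2*n + 5) + 6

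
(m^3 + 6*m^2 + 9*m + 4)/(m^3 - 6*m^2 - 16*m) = (m^3 + 6*m^2 + 9*m + 4)/(m*(m^2 - 6*m - 16))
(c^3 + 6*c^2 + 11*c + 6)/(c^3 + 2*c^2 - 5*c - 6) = (c + 2)/(c - 2)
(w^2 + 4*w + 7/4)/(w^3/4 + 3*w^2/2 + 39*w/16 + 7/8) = 4/(w + 2)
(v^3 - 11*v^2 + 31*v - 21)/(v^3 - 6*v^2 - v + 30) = (v^2 - 8*v + 7)/(v^2 - 3*v - 10)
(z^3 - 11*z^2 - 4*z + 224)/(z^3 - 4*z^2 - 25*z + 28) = (z - 8)/(z - 1)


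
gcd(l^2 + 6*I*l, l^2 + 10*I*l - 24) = l + 6*I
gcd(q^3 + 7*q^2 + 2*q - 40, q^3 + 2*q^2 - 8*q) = q^2 + 2*q - 8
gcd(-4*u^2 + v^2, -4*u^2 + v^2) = 4*u^2 - v^2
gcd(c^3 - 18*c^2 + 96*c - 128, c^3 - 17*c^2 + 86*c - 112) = c^2 - 10*c + 16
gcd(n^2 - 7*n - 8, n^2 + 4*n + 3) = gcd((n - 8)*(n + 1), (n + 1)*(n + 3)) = n + 1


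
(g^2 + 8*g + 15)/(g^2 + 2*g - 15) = (g + 3)/(g - 3)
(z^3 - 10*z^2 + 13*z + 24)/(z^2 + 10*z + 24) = (z^3 - 10*z^2 + 13*z + 24)/(z^2 + 10*z + 24)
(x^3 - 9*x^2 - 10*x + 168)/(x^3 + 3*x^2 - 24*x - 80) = (x^2 - 13*x + 42)/(x^2 - x - 20)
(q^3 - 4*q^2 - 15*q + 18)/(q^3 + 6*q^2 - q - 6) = (q^2 - 3*q - 18)/(q^2 + 7*q + 6)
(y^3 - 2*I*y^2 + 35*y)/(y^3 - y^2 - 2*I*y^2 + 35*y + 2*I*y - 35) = y/(y - 1)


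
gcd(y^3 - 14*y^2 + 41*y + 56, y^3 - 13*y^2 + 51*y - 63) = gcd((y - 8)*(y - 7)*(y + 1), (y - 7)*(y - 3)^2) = y - 7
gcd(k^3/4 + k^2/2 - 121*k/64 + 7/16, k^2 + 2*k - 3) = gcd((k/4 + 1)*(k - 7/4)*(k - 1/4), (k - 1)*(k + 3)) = 1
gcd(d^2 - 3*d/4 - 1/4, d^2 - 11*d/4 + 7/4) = d - 1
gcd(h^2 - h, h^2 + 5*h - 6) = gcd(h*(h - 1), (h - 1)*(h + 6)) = h - 1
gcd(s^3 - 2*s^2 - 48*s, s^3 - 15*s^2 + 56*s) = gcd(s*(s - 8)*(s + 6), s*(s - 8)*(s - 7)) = s^2 - 8*s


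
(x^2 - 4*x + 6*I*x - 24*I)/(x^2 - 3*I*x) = (x^2 - 4*x + 6*I*x - 24*I)/(x*(x - 3*I))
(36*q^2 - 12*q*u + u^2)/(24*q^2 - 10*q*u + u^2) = (6*q - u)/(4*q - u)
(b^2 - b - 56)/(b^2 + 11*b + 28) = (b - 8)/(b + 4)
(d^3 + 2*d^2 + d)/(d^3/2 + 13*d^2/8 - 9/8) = 8*d*(d + 1)/(4*d^2 + 9*d - 9)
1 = 1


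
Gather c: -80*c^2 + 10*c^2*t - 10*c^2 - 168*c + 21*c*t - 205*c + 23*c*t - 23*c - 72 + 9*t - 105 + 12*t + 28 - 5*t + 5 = c^2*(10*t - 90) + c*(44*t - 396) + 16*t - 144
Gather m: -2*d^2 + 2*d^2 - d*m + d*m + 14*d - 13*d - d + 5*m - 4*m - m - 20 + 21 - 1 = 0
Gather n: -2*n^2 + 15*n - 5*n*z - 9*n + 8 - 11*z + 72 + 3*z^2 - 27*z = -2*n^2 + n*(6 - 5*z) + 3*z^2 - 38*z + 80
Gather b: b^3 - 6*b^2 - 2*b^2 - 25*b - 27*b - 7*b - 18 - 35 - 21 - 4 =b^3 - 8*b^2 - 59*b - 78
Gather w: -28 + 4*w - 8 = 4*w - 36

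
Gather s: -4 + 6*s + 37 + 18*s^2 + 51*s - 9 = 18*s^2 + 57*s + 24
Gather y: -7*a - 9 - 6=-7*a - 15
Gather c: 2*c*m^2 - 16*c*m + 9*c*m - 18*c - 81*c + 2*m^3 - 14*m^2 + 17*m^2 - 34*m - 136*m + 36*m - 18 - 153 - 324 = c*(2*m^2 - 7*m - 99) + 2*m^3 + 3*m^2 - 134*m - 495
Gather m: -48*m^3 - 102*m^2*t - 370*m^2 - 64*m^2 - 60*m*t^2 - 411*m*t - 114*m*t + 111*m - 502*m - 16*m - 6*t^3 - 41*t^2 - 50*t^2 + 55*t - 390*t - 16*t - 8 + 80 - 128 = -48*m^3 + m^2*(-102*t - 434) + m*(-60*t^2 - 525*t - 407) - 6*t^3 - 91*t^2 - 351*t - 56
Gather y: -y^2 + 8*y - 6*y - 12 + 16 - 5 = -y^2 + 2*y - 1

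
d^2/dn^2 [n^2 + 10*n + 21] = 2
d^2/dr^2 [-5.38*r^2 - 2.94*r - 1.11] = -10.7600000000000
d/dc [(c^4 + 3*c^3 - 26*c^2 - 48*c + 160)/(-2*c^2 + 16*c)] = (-c^5 + 21*c^4/2 + 24*c^3 - 128*c^2 + 160*c - 640)/(c^2*(c^2 - 16*c + 64))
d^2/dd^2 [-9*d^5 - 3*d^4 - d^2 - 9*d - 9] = -180*d^3 - 36*d^2 - 2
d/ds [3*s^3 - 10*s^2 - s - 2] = 9*s^2 - 20*s - 1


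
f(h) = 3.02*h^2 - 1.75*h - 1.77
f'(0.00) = -1.75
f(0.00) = -1.77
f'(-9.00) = -56.11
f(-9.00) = 258.60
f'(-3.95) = -25.61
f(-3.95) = 52.26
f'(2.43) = 12.93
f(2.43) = 11.81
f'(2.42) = 12.87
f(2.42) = 11.68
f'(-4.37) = -28.14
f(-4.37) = 63.55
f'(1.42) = 6.83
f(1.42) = 1.83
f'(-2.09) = -14.37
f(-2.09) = 15.08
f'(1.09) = 4.83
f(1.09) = -0.09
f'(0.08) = -1.27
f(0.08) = -1.89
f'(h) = 6.04*h - 1.75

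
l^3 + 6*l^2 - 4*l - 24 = (l - 2)*(l + 2)*(l + 6)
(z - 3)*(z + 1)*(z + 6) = z^3 + 4*z^2 - 15*z - 18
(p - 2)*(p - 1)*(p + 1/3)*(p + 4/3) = p^4 - 4*p^3/3 - 23*p^2/9 + 2*p + 8/9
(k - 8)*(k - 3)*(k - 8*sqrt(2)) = k^3 - 8*sqrt(2)*k^2 - 11*k^2 + 24*k + 88*sqrt(2)*k - 192*sqrt(2)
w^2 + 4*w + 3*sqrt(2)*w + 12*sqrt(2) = (w + 4)*(w + 3*sqrt(2))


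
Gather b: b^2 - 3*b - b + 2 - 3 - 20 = b^2 - 4*b - 21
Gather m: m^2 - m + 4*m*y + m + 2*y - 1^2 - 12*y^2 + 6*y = m^2 + 4*m*y - 12*y^2 + 8*y - 1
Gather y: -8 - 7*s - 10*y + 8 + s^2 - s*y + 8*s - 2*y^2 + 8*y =s^2 + s - 2*y^2 + y*(-s - 2)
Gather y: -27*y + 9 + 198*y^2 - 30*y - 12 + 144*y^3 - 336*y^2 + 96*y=144*y^3 - 138*y^2 + 39*y - 3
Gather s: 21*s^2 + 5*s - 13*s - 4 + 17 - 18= 21*s^2 - 8*s - 5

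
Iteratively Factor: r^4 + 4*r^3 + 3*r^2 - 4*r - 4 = (r + 2)*(r^3 + 2*r^2 - r - 2) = (r + 1)*(r + 2)*(r^2 + r - 2) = (r - 1)*(r + 1)*(r + 2)*(r + 2)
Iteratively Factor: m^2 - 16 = (m - 4)*(m + 4)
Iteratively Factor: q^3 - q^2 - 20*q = (q)*(q^2 - q - 20) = q*(q - 5)*(q + 4)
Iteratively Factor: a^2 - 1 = (a + 1)*(a - 1)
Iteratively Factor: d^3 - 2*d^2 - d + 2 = (d - 2)*(d^2 - 1) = (d - 2)*(d + 1)*(d - 1)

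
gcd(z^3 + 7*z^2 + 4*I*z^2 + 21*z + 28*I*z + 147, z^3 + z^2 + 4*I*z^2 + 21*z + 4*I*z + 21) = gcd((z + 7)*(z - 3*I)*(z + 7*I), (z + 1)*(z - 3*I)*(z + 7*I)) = z^2 + 4*I*z + 21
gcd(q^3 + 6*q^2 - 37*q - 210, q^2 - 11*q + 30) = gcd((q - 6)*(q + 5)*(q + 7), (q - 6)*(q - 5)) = q - 6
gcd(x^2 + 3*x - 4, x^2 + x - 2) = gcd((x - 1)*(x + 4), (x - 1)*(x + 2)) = x - 1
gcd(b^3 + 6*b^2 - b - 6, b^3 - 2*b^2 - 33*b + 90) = b + 6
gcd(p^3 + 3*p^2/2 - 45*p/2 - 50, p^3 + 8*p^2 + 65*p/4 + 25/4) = p + 5/2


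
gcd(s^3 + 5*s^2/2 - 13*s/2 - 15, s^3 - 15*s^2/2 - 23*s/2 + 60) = s^2 + s/2 - 15/2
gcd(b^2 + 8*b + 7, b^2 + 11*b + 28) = b + 7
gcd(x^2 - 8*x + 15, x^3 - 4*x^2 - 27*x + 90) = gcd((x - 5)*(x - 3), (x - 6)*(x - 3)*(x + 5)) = x - 3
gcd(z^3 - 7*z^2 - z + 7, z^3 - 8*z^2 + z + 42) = z - 7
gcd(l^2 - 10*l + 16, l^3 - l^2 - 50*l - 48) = l - 8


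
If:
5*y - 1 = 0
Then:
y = 1/5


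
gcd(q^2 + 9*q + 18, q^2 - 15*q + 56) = 1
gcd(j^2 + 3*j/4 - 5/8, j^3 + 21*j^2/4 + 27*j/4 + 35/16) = j + 5/4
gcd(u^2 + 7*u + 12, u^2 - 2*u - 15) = u + 3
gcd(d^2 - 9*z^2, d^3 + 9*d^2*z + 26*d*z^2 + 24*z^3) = d + 3*z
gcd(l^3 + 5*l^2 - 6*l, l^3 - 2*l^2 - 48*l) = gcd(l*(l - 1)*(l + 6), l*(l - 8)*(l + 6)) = l^2 + 6*l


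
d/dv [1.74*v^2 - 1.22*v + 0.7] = 3.48*v - 1.22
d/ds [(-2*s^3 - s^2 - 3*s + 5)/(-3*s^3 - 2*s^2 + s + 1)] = (s^4 - 22*s^3 + 32*s^2 + 18*s - 8)/(9*s^6 + 12*s^5 - 2*s^4 - 10*s^3 - 3*s^2 + 2*s + 1)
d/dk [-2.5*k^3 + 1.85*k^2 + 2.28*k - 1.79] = -7.5*k^2 + 3.7*k + 2.28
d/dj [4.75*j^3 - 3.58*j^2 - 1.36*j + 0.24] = 14.25*j^2 - 7.16*j - 1.36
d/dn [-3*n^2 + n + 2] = 1 - 6*n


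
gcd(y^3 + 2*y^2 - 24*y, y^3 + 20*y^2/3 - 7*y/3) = y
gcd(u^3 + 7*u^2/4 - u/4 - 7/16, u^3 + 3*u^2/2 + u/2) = u + 1/2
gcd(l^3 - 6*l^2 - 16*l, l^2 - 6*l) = l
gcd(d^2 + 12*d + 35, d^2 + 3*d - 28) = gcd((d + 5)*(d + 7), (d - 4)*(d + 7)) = d + 7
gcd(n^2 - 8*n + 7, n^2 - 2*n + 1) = n - 1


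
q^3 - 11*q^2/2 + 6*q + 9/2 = (q - 3)^2*(q + 1/2)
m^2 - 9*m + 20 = (m - 5)*(m - 4)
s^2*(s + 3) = s^3 + 3*s^2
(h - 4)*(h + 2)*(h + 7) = h^3 + 5*h^2 - 22*h - 56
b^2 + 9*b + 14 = (b + 2)*(b + 7)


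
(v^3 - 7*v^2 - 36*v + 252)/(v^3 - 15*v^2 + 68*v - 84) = (v + 6)/(v - 2)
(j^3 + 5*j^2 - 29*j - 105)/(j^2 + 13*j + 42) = (j^2 - 2*j - 15)/(j + 6)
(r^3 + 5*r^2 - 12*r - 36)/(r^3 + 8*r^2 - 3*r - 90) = (r + 2)/(r + 5)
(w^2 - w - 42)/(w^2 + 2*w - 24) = (w - 7)/(w - 4)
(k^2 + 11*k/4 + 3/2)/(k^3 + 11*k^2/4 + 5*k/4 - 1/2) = (4*k + 3)/(4*k^2 + 3*k - 1)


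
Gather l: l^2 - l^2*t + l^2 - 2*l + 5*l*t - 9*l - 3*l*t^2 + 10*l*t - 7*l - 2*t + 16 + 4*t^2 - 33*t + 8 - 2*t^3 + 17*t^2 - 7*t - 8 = l^2*(2 - t) + l*(-3*t^2 + 15*t - 18) - 2*t^3 + 21*t^2 - 42*t + 16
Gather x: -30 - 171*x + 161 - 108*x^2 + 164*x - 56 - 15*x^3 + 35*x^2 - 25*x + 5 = -15*x^3 - 73*x^2 - 32*x + 80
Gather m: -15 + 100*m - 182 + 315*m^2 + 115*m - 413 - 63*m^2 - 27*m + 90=252*m^2 + 188*m - 520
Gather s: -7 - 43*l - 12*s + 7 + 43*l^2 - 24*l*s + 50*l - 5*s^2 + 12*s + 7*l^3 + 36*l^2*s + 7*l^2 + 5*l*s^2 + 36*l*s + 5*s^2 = 7*l^3 + 50*l^2 + 5*l*s^2 + 7*l + s*(36*l^2 + 12*l)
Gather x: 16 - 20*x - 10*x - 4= 12 - 30*x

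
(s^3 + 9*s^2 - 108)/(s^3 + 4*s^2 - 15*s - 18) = (s + 6)/(s + 1)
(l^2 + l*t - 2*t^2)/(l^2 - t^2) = (l + 2*t)/(l + t)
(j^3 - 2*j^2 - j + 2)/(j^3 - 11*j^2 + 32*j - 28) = (j^2 - 1)/(j^2 - 9*j + 14)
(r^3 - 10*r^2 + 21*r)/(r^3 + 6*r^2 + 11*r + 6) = r*(r^2 - 10*r + 21)/(r^3 + 6*r^2 + 11*r + 6)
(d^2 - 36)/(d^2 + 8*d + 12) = (d - 6)/(d + 2)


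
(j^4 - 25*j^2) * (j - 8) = j^5 - 8*j^4 - 25*j^3 + 200*j^2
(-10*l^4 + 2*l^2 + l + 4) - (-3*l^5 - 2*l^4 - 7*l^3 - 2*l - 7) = 3*l^5 - 8*l^4 + 7*l^3 + 2*l^2 + 3*l + 11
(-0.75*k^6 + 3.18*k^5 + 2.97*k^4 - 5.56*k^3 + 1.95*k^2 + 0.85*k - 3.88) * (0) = 0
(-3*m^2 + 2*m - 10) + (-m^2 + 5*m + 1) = -4*m^2 + 7*m - 9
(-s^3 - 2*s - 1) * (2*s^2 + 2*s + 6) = -2*s^5 - 2*s^4 - 10*s^3 - 6*s^2 - 14*s - 6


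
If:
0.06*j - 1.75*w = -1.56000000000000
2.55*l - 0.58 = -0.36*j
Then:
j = 29.1666666666667*w - 26.0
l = 3.89803921568627 - 4.11764705882353*w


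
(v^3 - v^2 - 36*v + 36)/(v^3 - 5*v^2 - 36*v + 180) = (v - 1)/(v - 5)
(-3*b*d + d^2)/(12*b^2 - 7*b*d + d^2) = -d/(4*b - d)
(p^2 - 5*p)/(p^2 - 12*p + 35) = p/(p - 7)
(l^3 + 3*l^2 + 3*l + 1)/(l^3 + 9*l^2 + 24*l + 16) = (l^2 + 2*l + 1)/(l^2 + 8*l + 16)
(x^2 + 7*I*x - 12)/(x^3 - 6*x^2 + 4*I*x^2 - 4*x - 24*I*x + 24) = (x^2 + 7*I*x - 12)/(x^3 + x^2*(-6 + 4*I) + x*(-4 - 24*I) + 24)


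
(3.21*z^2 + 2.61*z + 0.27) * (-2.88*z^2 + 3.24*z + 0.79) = -9.2448*z^4 + 2.8836*z^3 + 10.2147*z^2 + 2.9367*z + 0.2133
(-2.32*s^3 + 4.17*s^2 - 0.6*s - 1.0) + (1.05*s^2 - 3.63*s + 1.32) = -2.32*s^3 + 5.22*s^2 - 4.23*s + 0.32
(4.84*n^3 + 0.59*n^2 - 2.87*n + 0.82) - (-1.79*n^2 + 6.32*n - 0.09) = 4.84*n^3 + 2.38*n^2 - 9.19*n + 0.91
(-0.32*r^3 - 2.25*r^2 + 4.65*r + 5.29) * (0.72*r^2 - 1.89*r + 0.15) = -0.2304*r^5 - 1.0152*r^4 + 7.5525*r^3 - 5.3172*r^2 - 9.3006*r + 0.7935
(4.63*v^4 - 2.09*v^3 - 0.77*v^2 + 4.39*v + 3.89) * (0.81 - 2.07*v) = -9.5841*v^5 + 8.0766*v^4 - 0.0990000000000002*v^3 - 9.711*v^2 - 4.4964*v + 3.1509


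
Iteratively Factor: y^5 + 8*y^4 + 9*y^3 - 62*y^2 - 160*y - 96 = (y + 4)*(y^4 + 4*y^3 - 7*y^2 - 34*y - 24) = (y + 2)*(y + 4)*(y^3 + 2*y^2 - 11*y - 12) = (y - 3)*(y + 2)*(y + 4)*(y^2 + 5*y + 4) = (y - 3)*(y + 1)*(y + 2)*(y + 4)*(y + 4)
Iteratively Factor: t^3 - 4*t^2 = (t)*(t^2 - 4*t) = t*(t - 4)*(t)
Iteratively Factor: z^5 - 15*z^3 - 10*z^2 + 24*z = (z - 4)*(z^4 + 4*z^3 + z^2 - 6*z) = z*(z - 4)*(z^3 + 4*z^2 + z - 6) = z*(z - 4)*(z - 1)*(z^2 + 5*z + 6) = z*(z - 4)*(z - 1)*(z + 3)*(z + 2)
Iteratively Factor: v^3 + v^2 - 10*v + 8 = (v - 1)*(v^2 + 2*v - 8) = (v - 1)*(v + 4)*(v - 2)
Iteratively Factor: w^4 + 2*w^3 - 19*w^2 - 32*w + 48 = (w + 3)*(w^3 - w^2 - 16*w + 16) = (w - 4)*(w + 3)*(w^2 + 3*w - 4) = (w - 4)*(w + 3)*(w + 4)*(w - 1)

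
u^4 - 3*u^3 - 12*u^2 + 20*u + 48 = (u - 4)*(u - 3)*(u + 2)^2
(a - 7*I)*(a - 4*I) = a^2 - 11*I*a - 28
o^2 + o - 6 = (o - 2)*(o + 3)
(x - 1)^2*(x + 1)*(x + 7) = x^4 + 6*x^3 - 8*x^2 - 6*x + 7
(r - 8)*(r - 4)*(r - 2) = r^3 - 14*r^2 + 56*r - 64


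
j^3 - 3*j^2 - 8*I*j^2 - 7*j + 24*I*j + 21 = (j - 3)*(j - 7*I)*(j - I)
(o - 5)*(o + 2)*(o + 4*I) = o^3 - 3*o^2 + 4*I*o^2 - 10*o - 12*I*o - 40*I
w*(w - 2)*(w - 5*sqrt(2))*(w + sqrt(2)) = w^4 - 4*sqrt(2)*w^3 - 2*w^3 - 10*w^2 + 8*sqrt(2)*w^2 + 20*w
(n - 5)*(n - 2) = n^2 - 7*n + 10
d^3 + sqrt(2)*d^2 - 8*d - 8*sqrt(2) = (d - 2*sqrt(2))*(d + sqrt(2))*(d + 2*sqrt(2))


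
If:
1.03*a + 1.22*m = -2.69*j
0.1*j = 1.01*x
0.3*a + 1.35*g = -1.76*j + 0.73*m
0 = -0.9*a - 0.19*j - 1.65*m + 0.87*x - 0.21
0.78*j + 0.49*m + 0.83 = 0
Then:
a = 2.18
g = -0.87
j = -0.25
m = -1.30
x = -0.02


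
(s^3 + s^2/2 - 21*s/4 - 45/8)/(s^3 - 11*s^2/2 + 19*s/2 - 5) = (s^2 + 3*s + 9/4)/(s^2 - 3*s + 2)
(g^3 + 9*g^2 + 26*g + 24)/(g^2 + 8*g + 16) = (g^2 + 5*g + 6)/(g + 4)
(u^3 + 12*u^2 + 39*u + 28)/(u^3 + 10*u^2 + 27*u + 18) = (u^2 + 11*u + 28)/(u^2 + 9*u + 18)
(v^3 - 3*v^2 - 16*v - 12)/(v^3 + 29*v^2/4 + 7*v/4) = 4*(v^3 - 3*v^2 - 16*v - 12)/(v*(4*v^2 + 29*v + 7))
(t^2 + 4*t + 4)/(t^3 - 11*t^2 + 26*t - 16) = (t^2 + 4*t + 4)/(t^3 - 11*t^2 + 26*t - 16)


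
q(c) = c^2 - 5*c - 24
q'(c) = 2*c - 5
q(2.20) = -30.16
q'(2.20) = -0.60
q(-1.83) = -11.50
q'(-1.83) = -8.66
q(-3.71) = 8.31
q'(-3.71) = -12.42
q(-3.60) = 6.96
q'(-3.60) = -12.20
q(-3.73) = 8.56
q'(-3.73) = -12.46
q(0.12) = -24.59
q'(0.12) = -4.76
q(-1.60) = -13.44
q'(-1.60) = -8.20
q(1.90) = -29.89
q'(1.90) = -1.20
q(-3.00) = 0.00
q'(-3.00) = -11.00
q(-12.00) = 180.00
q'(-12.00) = -29.00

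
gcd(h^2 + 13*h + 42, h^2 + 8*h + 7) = h + 7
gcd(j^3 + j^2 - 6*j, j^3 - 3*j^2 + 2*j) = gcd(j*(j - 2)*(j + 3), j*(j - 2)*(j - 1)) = j^2 - 2*j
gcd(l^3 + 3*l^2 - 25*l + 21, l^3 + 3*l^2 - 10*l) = 1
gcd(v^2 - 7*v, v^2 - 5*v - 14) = v - 7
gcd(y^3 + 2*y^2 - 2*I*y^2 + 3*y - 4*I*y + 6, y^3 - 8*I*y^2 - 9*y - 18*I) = y^2 - 2*I*y + 3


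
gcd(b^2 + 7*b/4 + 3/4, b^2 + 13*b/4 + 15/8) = b + 3/4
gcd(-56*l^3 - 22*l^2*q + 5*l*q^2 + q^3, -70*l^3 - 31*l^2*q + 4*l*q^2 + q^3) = 14*l^2 + 9*l*q + q^2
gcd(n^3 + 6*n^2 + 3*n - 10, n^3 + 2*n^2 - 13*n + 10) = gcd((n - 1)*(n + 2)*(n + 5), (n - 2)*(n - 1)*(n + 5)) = n^2 + 4*n - 5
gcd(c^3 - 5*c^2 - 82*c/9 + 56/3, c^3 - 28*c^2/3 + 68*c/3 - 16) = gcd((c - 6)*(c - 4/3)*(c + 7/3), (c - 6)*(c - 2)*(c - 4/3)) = c^2 - 22*c/3 + 8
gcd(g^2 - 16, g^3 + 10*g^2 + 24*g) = g + 4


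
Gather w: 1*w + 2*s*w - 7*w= w*(2*s - 6)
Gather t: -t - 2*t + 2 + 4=6 - 3*t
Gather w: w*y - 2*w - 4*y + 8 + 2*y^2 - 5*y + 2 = w*(y - 2) + 2*y^2 - 9*y + 10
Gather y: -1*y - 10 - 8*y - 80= -9*y - 90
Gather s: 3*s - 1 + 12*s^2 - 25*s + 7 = 12*s^2 - 22*s + 6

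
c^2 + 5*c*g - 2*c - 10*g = (c - 2)*(c + 5*g)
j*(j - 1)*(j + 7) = j^3 + 6*j^2 - 7*j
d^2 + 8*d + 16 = (d + 4)^2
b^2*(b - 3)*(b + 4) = b^4 + b^3 - 12*b^2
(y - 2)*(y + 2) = y^2 - 4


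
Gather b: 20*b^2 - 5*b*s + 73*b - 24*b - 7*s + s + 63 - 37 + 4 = 20*b^2 + b*(49 - 5*s) - 6*s + 30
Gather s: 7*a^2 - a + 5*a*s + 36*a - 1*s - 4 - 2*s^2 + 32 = 7*a^2 + 35*a - 2*s^2 + s*(5*a - 1) + 28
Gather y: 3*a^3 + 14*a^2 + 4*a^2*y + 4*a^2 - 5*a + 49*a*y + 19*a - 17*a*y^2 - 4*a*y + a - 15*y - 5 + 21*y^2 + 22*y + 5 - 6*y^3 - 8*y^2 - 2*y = 3*a^3 + 18*a^2 + 15*a - 6*y^3 + y^2*(13 - 17*a) + y*(4*a^2 + 45*a + 5)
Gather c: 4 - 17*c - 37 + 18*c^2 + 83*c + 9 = 18*c^2 + 66*c - 24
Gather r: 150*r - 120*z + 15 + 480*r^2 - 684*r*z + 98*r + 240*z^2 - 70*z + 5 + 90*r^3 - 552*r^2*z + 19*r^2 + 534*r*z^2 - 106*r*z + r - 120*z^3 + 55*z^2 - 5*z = 90*r^3 + r^2*(499 - 552*z) + r*(534*z^2 - 790*z + 249) - 120*z^3 + 295*z^2 - 195*z + 20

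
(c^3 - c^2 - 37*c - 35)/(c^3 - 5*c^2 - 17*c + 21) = (c^2 + 6*c + 5)/(c^2 + 2*c - 3)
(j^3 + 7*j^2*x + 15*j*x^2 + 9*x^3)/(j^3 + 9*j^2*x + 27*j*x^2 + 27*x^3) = (j + x)/(j + 3*x)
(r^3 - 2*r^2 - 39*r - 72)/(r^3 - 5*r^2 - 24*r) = (r + 3)/r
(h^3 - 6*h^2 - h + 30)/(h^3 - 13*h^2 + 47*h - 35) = (h^2 - h - 6)/(h^2 - 8*h + 7)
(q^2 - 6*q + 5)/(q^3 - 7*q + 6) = (q - 5)/(q^2 + q - 6)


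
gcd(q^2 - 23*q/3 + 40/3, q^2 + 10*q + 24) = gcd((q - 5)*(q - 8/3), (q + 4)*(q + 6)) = 1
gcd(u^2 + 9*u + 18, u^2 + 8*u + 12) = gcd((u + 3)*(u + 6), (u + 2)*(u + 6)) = u + 6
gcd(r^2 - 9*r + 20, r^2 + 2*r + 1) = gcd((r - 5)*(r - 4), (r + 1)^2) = 1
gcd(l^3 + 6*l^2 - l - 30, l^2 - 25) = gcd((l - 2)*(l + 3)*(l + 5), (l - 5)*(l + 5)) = l + 5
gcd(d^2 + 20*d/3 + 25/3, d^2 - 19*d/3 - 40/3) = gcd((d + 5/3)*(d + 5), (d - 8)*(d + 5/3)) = d + 5/3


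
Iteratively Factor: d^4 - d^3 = (d)*(d^3 - d^2) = d^2*(d^2 - d) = d^2*(d - 1)*(d)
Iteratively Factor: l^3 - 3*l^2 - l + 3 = (l - 3)*(l^2 - 1) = (l - 3)*(l - 1)*(l + 1)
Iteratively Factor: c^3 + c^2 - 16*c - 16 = (c + 4)*(c^2 - 3*c - 4) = (c - 4)*(c + 4)*(c + 1)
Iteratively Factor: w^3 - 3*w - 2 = (w + 1)*(w^2 - w - 2) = (w + 1)^2*(w - 2)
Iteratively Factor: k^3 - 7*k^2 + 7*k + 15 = (k - 5)*(k^2 - 2*k - 3) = (k - 5)*(k + 1)*(k - 3)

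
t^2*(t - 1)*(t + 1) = t^4 - t^2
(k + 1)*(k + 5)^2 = k^3 + 11*k^2 + 35*k + 25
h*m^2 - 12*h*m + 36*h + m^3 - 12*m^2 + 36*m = (h + m)*(m - 6)^2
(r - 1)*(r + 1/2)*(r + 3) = r^3 + 5*r^2/2 - 2*r - 3/2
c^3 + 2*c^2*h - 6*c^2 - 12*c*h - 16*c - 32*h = (c - 8)*(c + 2)*(c + 2*h)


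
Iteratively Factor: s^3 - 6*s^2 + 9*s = (s - 3)*(s^2 - 3*s) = s*(s - 3)*(s - 3)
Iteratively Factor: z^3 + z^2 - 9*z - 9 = (z + 3)*(z^2 - 2*z - 3) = (z - 3)*(z + 3)*(z + 1)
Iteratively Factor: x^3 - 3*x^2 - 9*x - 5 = (x + 1)*(x^2 - 4*x - 5) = (x - 5)*(x + 1)*(x + 1)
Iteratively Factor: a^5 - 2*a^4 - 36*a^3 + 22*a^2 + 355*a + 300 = (a + 1)*(a^4 - 3*a^3 - 33*a^2 + 55*a + 300) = (a + 1)*(a + 3)*(a^3 - 6*a^2 - 15*a + 100) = (a - 5)*(a + 1)*(a + 3)*(a^2 - a - 20) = (a - 5)^2*(a + 1)*(a + 3)*(a + 4)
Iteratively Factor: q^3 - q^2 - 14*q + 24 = (q - 2)*(q^2 + q - 12) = (q - 2)*(q + 4)*(q - 3)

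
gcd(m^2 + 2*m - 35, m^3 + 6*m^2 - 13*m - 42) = m + 7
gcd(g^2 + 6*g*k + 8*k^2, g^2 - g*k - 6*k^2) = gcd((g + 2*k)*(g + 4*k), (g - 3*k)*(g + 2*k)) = g + 2*k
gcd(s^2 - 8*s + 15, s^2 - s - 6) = s - 3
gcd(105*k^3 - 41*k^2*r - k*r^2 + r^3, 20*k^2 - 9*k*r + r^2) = -5*k + r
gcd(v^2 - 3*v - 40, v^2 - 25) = v + 5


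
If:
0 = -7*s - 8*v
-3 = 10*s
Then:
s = -3/10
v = 21/80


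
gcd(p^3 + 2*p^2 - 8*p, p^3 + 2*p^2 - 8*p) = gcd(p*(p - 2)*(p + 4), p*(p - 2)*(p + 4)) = p^3 + 2*p^2 - 8*p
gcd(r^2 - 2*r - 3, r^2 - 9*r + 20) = 1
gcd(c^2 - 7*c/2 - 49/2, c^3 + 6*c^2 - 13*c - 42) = 1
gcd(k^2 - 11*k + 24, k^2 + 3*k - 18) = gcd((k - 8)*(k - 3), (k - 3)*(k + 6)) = k - 3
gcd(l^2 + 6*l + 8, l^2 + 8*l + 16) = l + 4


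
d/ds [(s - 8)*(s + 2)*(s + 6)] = 3*s^2 - 52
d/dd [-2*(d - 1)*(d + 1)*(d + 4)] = -6*d^2 - 16*d + 2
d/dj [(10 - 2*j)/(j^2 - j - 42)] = 2*(-j^2 + j + (j - 5)*(2*j - 1) + 42)/(-j^2 + j + 42)^2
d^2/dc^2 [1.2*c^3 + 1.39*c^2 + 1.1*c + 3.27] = 7.2*c + 2.78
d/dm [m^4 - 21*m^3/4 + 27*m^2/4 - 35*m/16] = 4*m^3 - 63*m^2/4 + 27*m/2 - 35/16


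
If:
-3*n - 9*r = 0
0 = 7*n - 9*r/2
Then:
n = 0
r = 0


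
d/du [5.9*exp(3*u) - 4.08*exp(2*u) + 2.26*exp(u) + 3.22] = (17.7*exp(2*u) - 8.16*exp(u) + 2.26)*exp(u)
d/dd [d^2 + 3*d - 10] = 2*d + 3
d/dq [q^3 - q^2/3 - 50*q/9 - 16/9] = 3*q^2 - 2*q/3 - 50/9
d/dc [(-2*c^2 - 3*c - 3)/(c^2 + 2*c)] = (-c^2 + 6*c + 6)/(c^2*(c^2 + 4*c + 4))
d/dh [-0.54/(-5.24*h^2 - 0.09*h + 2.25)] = (-5.6592*h - 0.0486)/(5.24*h^2 + 0.09*h - 2.25)^2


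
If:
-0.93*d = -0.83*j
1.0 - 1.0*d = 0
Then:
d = 1.00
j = 1.12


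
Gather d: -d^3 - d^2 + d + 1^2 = -d^3 - d^2 + d + 1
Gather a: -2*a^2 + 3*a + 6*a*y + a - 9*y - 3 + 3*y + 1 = -2*a^2 + a*(6*y + 4) - 6*y - 2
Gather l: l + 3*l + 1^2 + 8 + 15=4*l + 24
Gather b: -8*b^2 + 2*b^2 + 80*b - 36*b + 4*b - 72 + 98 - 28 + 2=-6*b^2 + 48*b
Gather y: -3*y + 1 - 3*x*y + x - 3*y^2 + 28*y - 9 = x - 3*y^2 + y*(25 - 3*x) - 8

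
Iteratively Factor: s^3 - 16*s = (s + 4)*(s^2 - 4*s) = (s - 4)*(s + 4)*(s)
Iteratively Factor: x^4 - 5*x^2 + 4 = (x + 2)*(x^3 - 2*x^2 - x + 2) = (x - 1)*(x + 2)*(x^2 - x - 2) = (x - 1)*(x + 1)*(x + 2)*(x - 2)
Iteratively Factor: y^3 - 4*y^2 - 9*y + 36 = (y + 3)*(y^2 - 7*y + 12) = (y - 4)*(y + 3)*(y - 3)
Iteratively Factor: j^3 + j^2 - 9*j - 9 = (j + 3)*(j^2 - 2*j - 3) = (j + 1)*(j + 3)*(j - 3)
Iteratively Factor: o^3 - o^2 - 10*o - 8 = (o + 1)*(o^2 - 2*o - 8) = (o - 4)*(o + 1)*(o + 2)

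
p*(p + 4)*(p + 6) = p^3 + 10*p^2 + 24*p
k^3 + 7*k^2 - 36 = (k - 2)*(k + 3)*(k + 6)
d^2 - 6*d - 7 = (d - 7)*(d + 1)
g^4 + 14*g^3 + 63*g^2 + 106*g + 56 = (g + 1)*(g + 2)*(g + 4)*(g + 7)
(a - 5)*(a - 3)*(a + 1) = a^3 - 7*a^2 + 7*a + 15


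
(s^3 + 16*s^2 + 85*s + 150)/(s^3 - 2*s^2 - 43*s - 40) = (s^2 + 11*s + 30)/(s^2 - 7*s - 8)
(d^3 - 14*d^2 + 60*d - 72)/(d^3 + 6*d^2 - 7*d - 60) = (d^3 - 14*d^2 + 60*d - 72)/(d^3 + 6*d^2 - 7*d - 60)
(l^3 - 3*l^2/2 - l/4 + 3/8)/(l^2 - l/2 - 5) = (-8*l^3 + 12*l^2 + 2*l - 3)/(4*(-2*l^2 + l + 10))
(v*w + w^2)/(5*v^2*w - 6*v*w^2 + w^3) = (v + w)/(5*v^2 - 6*v*w + w^2)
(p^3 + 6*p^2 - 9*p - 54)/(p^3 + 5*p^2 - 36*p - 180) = (p^2 - 9)/(p^2 - p - 30)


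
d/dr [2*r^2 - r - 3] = 4*r - 1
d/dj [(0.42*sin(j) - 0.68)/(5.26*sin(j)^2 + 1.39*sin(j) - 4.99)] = (-2.2092*sin(j)^2 + 7.1536*sin(j) - 1.1506)*cos(j)/(27.6676*sin(j)^4 + 14.6228*sin(j)^3 - 50.5627*sin(j)^2 - 13.8722*sin(j) + 24.9001)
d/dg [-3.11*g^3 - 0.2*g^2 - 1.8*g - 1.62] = -9.33*g^2 - 0.4*g - 1.8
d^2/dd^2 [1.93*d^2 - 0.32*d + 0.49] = 3.86000000000000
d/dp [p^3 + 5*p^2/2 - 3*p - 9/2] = 3*p^2 + 5*p - 3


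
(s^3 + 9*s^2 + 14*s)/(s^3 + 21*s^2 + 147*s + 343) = s*(s + 2)/(s^2 + 14*s + 49)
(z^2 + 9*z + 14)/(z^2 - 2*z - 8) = (z + 7)/(z - 4)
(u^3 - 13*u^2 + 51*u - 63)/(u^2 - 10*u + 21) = u - 3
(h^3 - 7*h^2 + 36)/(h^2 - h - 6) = h - 6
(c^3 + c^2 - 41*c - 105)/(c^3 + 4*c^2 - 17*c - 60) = (c - 7)/(c - 4)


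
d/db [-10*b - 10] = -10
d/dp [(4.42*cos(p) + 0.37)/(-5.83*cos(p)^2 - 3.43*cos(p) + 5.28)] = (25.7686*sin(p)^2 - 4.31419999999999*cos(p) - 50.3753)*sin(p)/(5.83*cos(p)^2 + 3.43*cos(p) - 5.28)^2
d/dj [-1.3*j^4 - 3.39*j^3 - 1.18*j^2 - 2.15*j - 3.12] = -5.2*j^3 - 10.17*j^2 - 2.36*j - 2.15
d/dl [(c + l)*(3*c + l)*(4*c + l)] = 19*c^2 + 16*c*l + 3*l^2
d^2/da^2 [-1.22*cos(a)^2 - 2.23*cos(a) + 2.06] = 2.23*cos(a) + 2.44*cos(2*a)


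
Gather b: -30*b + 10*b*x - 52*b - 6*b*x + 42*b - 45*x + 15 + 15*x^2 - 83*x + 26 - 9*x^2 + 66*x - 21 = b*(4*x - 40) + 6*x^2 - 62*x + 20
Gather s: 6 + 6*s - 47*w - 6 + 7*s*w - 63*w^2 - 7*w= s*(7*w + 6) - 63*w^2 - 54*w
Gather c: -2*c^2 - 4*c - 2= -2*c^2 - 4*c - 2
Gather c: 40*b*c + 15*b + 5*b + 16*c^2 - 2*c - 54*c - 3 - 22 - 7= 20*b + 16*c^2 + c*(40*b - 56) - 32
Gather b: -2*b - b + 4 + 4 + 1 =9 - 3*b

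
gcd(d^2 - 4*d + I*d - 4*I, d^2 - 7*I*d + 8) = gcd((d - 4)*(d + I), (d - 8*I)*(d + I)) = d + I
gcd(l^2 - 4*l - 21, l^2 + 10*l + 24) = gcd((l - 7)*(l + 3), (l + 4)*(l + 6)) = 1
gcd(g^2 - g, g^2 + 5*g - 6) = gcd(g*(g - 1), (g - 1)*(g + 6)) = g - 1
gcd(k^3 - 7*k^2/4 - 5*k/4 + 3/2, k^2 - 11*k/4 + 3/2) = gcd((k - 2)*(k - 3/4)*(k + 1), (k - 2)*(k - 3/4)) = k^2 - 11*k/4 + 3/2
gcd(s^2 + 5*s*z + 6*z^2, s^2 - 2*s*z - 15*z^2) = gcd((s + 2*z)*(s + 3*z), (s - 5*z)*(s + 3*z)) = s + 3*z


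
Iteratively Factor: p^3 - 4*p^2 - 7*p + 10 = (p - 1)*(p^2 - 3*p - 10) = (p - 5)*(p - 1)*(p + 2)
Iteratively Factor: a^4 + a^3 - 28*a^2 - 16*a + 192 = (a + 4)*(a^3 - 3*a^2 - 16*a + 48) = (a + 4)^2*(a^2 - 7*a + 12) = (a - 4)*(a + 4)^2*(a - 3)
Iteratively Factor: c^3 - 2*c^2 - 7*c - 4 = (c - 4)*(c^2 + 2*c + 1) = (c - 4)*(c + 1)*(c + 1)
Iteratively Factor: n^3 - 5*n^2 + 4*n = (n - 1)*(n^2 - 4*n) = (n - 4)*(n - 1)*(n)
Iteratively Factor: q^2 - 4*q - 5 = (q - 5)*(q + 1)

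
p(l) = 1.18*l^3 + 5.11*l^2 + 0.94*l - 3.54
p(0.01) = -3.53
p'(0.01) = 1.04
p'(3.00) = 63.46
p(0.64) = -0.54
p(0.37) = -2.43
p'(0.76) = 10.75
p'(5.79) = 178.79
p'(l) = 3.54*l^2 + 10.22*l + 0.94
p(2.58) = 53.16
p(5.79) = 402.25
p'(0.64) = 8.93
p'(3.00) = 63.46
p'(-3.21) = 4.61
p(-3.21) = 7.07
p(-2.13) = 6.24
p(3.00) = 77.13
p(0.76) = 0.64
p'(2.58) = 50.87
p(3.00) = 77.13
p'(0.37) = 5.21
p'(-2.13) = -4.77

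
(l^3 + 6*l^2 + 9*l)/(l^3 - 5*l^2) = (l^2 + 6*l + 9)/(l*(l - 5))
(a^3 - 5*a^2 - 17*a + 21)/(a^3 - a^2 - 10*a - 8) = (-a^3 + 5*a^2 + 17*a - 21)/(-a^3 + a^2 + 10*a + 8)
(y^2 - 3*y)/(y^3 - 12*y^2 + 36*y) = (y - 3)/(y^2 - 12*y + 36)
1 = 1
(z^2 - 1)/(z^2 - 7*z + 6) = (z + 1)/(z - 6)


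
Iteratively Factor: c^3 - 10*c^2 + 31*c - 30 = (c - 5)*(c^2 - 5*c + 6) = (c - 5)*(c - 2)*(c - 3)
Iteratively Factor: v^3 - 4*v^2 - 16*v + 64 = (v + 4)*(v^2 - 8*v + 16) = (v - 4)*(v + 4)*(v - 4)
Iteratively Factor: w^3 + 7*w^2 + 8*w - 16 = (w + 4)*(w^2 + 3*w - 4) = (w - 1)*(w + 4)*(w + 4)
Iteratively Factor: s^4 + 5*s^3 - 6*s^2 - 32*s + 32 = (s + 4)*(s^3 + s^2 - 10*s + 8) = (s - 1)*(s + 4)*(s^2 + 2*s - 8) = (s - 1)*(s + 4)^2*(s - 2)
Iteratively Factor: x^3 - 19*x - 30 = (x + 2)*(x^2 - 2*x - 15) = (x + 2)*(x + 3)*(x - 5)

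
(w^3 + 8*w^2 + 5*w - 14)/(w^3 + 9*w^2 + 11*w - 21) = (w + 2)/(w + 3)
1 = 1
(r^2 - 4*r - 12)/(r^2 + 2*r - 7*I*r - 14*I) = (r - 6)/(r - 7*I)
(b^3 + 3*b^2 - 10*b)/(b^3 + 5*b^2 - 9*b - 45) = b*(b - 2)/(b^2 - 9)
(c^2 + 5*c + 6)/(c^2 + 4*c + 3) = (c + 2)/(c + 1)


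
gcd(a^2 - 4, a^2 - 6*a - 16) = a + 2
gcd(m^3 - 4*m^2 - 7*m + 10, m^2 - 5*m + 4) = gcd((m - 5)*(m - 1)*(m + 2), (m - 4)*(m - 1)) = m - 1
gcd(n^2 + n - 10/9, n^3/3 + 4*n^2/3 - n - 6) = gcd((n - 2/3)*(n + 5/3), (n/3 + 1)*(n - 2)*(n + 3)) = 1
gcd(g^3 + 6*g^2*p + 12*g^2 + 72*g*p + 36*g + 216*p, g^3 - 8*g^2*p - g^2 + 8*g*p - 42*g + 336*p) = g + 6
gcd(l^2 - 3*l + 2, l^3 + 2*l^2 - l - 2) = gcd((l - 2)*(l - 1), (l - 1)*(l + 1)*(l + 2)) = l - 1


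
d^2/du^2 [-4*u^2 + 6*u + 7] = -8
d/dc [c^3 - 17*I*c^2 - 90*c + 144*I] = 3*c^2 - 34*I*c - 90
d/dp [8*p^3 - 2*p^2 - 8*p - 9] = 24*p^2 - 4*p - 8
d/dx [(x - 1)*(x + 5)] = 2*x + 4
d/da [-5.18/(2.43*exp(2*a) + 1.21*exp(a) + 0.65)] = (25.1748*exp(a) + 6.2678)*exp(a)/(2.43*exp(2*a) + 1.21*exp(a) + 0.65)^2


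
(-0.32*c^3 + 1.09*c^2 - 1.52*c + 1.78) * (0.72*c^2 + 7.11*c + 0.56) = -0.2304*c^5 - 1.4904*c^4 + 6.4763*c^3 - 8.9152*c^2 + 11.8046*c + 0.9968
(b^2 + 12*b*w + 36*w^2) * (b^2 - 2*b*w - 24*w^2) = b^4 + 10*b^3*w - 12*b^2*w^2 - 360*b*w^3 - 864*w^4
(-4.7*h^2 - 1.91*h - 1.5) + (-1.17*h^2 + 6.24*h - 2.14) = -5.87*h^2 + 4.33*h - 3.64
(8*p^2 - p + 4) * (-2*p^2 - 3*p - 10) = -16*p^4 - 22*p^3 - 85*p^2 - 2*p - 40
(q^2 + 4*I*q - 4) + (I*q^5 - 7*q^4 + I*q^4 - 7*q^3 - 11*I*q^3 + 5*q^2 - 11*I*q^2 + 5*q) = I*q^5 - 7*q^4 + I*q^4 - 7*q^3 - 11*I*q^3 + 6*q^2 - 11*I*q^2 + 5*q + 4*I*q - 4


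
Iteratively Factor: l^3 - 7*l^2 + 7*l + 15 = (l - 5)*(l^2 - 2*l - 3) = (l - 5)*(l - 3)*(l + 1)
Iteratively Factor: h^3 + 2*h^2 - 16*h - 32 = (h + 2)*(h^2 - 16) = (h - 4)*(h + 2)*(h + 4)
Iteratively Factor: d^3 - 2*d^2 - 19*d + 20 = (d - 1)*(d^2 - d - 20) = (d - 5)*(d - 1)*(d + 4)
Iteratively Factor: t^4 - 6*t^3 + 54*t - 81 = (t - 3)*(t^3 - 3*t^2 - 9*t + 27) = (t - 3)^2*(t^2 - 9) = (t - 3)^3*(t + 3)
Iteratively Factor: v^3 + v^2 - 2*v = (v)*(v^2 + v - 2) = v*(v - 1)*(v + 2)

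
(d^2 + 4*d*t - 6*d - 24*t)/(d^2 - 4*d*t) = (d^2 + 4*d*t - 6*d - 24*t)/(d*(d - 4*t))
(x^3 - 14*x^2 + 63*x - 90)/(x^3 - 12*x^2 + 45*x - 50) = (x^2 - 9*x + 18)/(x^2 - 7*x + 10)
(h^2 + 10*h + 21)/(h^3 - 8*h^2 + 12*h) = (h^2 + 10*h + 21)/(h*(h^2 - 8*h + 12))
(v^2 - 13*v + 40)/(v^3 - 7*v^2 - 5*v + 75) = (v - 8)/(v^2 - 2*v - 15)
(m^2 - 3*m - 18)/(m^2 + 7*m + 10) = (m^2 - 3*m - 18)/(m^2 + 7*m + 10)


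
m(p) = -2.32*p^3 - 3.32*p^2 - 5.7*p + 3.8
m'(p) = -6.96*p^2 - 6.64*p - 5.7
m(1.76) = -29.16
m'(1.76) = -38.95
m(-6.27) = 480.88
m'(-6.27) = -237.68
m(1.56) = -21.98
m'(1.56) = -33.00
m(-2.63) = 38.03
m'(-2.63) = -36.38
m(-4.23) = 144.10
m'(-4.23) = -102.15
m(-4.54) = 178.35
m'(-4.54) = -119.01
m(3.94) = -212.09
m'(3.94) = -139.91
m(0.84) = -4.71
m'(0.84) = -16.19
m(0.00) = 3.80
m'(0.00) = -5.70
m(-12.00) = 3603.08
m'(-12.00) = -928.26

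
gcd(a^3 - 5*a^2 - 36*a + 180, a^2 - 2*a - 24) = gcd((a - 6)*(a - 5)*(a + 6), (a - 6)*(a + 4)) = a - 6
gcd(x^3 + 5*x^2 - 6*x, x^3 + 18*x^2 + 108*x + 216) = x + 6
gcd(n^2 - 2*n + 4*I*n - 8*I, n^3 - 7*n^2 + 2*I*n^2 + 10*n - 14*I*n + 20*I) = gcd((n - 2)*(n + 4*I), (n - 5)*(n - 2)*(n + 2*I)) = n - 2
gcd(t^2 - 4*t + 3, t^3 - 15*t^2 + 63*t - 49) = t - 1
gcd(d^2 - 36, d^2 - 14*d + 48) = d - 6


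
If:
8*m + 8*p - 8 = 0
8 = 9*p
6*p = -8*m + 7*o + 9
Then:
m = 1/9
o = -25/63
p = 8/9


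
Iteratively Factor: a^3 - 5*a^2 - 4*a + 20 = (a - 2)*(a^2 - 3*a - 10) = (a - 2)*(a + 2)*(a - 5)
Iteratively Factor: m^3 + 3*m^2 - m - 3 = (m - 1)*(m^2 + 4*m + 3) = (m - 1)*(m + 1)*(m + 3)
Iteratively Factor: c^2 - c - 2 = (c - 2)*(c + 1)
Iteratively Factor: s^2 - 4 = (s + 2)*(s - 2)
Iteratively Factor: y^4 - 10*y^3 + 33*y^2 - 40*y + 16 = (y - 1)*(y^3 - 9*y^2 + 24*y - 16) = (y - 1)^2*(y^2 - 8*y + 16) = (y - 4)*(y - 1)^2*(y - 4)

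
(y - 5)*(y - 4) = y^2 - 9*y + 20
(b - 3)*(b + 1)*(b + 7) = b^3 + 5*b^2 - 17*b - 21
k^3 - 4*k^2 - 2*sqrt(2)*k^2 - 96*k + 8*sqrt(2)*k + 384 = (k - 4)*(k - 8*sqrt(2))*(k + 6*sqrt(2))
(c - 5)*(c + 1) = c^2 - 4*c - 5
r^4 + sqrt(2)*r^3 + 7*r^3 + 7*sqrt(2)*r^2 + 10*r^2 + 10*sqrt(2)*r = r*(r + 2)*(r + 5)*(r + sqrt(2))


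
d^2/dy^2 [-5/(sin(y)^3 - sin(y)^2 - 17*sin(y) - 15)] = 5*(9*sin(y)^5 - 20*sin(y)^4 - 22*sin(y)^3 + 224*sin(y)^2 + 101*sin(y) - 548)/((sin(y) - 5)^3*(sin(y) + 1)^2*(sin(y) + 3)^3)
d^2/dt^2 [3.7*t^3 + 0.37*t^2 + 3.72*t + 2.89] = 22.2*t + 0.74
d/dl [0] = 0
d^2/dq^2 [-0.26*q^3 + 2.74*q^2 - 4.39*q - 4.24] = 5.48 - 1.56*q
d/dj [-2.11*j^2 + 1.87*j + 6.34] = 1.87 - 4.22*j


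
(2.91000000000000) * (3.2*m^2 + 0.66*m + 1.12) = 9.312*m^2 + 1.9206*m + 3.2592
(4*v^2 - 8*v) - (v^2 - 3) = 3*v^2 - 8*v + 3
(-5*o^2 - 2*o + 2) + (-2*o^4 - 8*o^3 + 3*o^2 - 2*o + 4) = -2*o^4 - 8*o^3 - 2*o^2 - 4*o + 6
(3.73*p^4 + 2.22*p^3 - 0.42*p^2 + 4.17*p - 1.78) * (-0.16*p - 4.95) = -0.5968*p^5 - 18.8187*p^4 - 10.9218*p^3 + 1.4118*p^2 - 20.3567*p + 8.811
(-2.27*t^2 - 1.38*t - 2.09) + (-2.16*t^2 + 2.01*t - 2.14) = -4.43*t^2 + 0.63*t - 4.23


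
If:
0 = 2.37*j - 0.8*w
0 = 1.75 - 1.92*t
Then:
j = 0.337552742616034*w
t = 0.91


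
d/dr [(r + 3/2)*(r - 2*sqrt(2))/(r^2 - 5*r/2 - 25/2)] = (-(r - 2*sqrt(2))*(2*r + 3)*(4*r - 5) + (-4*r - 3 + 4*sqrt(2))*(-2*r^2 + 5*r + 25))/(-2*r^2 + 5*r + 25)^2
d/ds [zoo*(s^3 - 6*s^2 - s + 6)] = zoo*(s^2 + s + 1)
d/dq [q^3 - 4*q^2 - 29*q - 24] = 3*q^2 - 8*q - 29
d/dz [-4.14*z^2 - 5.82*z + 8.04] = -8.28*z - 5.82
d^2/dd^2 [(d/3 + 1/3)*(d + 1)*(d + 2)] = 2*d + 8/3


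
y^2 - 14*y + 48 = (y - 8)*(y - 6)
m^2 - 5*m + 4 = (m - 4)*(m - 1)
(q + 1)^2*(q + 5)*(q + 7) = q^4 + 14*q^3 + 60*q^2 + 82*q + 35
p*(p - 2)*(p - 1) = p^3 - 3*p^2 + 2*p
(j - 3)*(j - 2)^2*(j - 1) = j^4 - 8*j^3 + 23*j^2 - 28*j + 12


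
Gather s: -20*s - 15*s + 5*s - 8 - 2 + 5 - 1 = -30*s - 6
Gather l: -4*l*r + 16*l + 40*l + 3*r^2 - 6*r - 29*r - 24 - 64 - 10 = l*(56 - 4*r) + 3*r^2 - 35*r - 98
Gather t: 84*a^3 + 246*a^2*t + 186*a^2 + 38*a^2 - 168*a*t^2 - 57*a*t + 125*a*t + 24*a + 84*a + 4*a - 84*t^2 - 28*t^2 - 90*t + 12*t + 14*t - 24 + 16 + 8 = 84*a^3 + 224*a^2 + 112*a + t^2*(-168*a - 112) + t*(246*a^2 + 68*a - 64)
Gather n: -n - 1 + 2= 1 - n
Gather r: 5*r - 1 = 5*r - 1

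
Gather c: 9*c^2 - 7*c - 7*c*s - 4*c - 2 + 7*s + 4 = 9*c^2 + c*(-7*s - 11) + 7*s + 2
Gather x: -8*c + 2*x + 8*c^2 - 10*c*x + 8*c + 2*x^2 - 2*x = 8*c^2 - 10*c*x + 2*x^2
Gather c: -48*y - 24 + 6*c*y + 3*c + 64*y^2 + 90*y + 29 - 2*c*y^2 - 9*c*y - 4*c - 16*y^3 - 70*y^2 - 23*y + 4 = c*(-2*y^2 - 3*y - 1) - 16*y^3 - 6*y^2 + 19*y + 9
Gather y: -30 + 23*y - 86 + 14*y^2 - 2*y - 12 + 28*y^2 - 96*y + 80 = 42*y^2 - 75*y - 48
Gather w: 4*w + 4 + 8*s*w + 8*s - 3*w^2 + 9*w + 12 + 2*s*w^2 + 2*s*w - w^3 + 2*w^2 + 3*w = 8*s - w^3 + w^2*(2*s - 1) + w*(10*s + 16) + 16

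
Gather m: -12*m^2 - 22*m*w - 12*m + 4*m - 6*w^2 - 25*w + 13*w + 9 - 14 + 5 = -12*m^2 + m*(-22*w - 8) - 6*w^2 - 12*w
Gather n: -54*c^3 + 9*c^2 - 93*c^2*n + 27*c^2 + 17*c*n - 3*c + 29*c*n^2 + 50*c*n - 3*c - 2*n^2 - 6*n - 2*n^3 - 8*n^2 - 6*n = -54*c^3 + 36*c^2 - 6*c - 2*n^3 + n^2*(29*c - 10) + n*(-93*c^2 + 67*c - 12)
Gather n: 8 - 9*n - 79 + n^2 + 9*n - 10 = n^2 - 81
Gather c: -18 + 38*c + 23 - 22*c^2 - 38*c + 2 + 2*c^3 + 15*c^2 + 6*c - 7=2*c^3 - 7*c^2 + 6*c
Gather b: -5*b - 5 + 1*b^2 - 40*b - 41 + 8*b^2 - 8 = 9*b^2 - 45*b - 54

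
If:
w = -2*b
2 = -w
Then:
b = 1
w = -2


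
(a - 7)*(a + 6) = a^2 - a - 42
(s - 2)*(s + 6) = s^2 + 4*s - 12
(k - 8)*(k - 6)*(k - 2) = k^3 - 16*k^2 + 76*k - 96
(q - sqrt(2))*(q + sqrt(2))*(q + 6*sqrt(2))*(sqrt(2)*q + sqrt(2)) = sqrt(2)*q^4 + sqrt(2)*q^3 + 12*q^3 - 2*sqrt(2)*q^2 + 12*q^2 - 24*q - 2*sqrt(2)*q - 24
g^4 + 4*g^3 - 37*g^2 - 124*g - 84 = (g - 6)*(g + 1)*(g + 2)*(g + 7)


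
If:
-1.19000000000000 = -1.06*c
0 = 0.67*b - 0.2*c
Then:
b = 0.34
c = 1.12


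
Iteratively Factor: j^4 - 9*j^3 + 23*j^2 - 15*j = (j - 5)*(j^3 - 4*j^2 + 3*j) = (j - 5)*(j - 3)*(j^2 - j) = j*(j - 5)*(j - 3)*(j - 1)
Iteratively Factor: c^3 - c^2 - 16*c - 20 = (c + 2)*(c^2 - 3*c - 10) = (c + 2)^2*(c - 5)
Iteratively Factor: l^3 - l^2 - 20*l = (l + 4)*(l^2 - 5*l) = (l - 5)*(l + 4)*(l)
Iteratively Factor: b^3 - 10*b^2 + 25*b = (b)*(b^2 - 10*b + 25) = b*(b - 5)*(b - 5)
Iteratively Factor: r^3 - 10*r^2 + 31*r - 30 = (r - 3)*(r^2 - 7*r + 10) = (r - 5)*(r - 3)*(r - 2)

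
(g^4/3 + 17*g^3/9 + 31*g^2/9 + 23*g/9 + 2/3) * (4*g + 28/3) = 4*g^5/3 + 32*g^4/3 + 848*g^3/27 + 1144*g^2/27 + 716*g/27 + 56/9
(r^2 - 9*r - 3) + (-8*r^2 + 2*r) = -7*r^2 - 7*r - 3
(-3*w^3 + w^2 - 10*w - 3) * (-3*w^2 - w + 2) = 9*w^5 + 23*w^3 + 21*w^2 - 17*w - 6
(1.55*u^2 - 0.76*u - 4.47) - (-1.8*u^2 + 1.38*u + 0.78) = 3.35*u^2 - 2.14*u - 5.25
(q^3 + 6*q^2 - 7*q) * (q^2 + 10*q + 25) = q^5 + 16*q^4 + 78*q^3 + 80*q^2 - 175*q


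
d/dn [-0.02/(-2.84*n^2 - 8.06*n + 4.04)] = (-0.1136*n - 0.1612)/(2.84*n^2 + 8.06*n - 4.04)^2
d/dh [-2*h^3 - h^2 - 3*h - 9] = -6*h^2 - 2*h - 3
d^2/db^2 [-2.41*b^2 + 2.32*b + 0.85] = -4.82000000000000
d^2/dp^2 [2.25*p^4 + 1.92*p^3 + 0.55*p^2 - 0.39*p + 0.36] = 27.0*p^2 + 11.52*p + 1.1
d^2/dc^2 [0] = 0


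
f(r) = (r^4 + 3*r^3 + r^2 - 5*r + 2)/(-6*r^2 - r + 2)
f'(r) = (12*r + 1)*(r^4 + 3*r^3 + r^2 - 5*r + 2)/(-6*r^2 - r + 2)^2 + (4*r^3 + 9*r^2 + 2*r - 5)/(-6*r^2 - r + 2)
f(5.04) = -6.64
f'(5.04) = -2.17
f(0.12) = 0.79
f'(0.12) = -1.50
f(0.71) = -0.16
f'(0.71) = -0.48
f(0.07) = 0.87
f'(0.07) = -1.69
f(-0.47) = 3.76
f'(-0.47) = -19.07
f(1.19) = -0.59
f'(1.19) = -1.02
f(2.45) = -2.08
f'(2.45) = -1.36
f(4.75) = -6.02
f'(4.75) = -2.08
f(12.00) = -29.76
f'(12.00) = -4.48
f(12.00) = -29.76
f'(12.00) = -4.48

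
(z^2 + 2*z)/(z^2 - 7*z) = (z + 2)/(z - 7)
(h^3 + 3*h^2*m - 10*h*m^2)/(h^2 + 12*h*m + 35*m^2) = h*(h - 2*m)/(h + 7*m)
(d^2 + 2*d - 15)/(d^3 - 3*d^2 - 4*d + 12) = (d + 5)/(d^2 - 4)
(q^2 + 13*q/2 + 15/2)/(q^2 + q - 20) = (q + 3/2)/(q - 4)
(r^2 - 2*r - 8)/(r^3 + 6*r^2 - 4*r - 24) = (r - 4)/(r^2 + 4*r - 12)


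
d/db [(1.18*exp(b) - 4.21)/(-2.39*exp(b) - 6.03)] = -17.1773*exp(b)/(2.39*exp(b) + 6.03)^2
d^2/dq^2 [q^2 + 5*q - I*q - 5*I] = 2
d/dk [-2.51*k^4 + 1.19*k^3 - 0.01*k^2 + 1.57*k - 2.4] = -10.04*k^3 + 3.57*k^2 - 0.02*k + 1.57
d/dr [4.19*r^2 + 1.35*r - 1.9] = 8.38*r + 1.35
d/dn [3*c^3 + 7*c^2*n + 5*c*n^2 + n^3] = 7*c^2 + 10*c*n + 3*n^2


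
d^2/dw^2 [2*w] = 0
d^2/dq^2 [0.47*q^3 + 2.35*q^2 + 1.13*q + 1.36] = 2.82*q + 4.7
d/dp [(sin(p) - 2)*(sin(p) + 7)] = (2*sin(p) + 5)*cos(p)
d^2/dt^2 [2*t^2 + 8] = 4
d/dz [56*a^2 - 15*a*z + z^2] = -15*a + 2*z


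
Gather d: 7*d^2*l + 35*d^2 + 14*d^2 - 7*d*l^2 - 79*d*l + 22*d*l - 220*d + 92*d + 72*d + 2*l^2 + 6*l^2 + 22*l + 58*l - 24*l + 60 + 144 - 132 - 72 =d^2*(7*l + 49) + d*(-7*l^2 - 57*l - 56) + 8*l^2 + 56*l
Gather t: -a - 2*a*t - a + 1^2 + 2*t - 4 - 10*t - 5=-2*a + t*(-2*a - 8) - 8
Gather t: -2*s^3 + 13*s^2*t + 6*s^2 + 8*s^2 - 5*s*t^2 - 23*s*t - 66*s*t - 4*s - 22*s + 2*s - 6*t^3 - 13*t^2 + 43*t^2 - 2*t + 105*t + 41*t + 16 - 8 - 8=-2*s^3 + 14*s^2 - 24*s - 6*t^3 + t^2*(30 - 5*s) + t*(13*s^2 - 89*s + 144)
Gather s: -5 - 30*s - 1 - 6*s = -36*s - 6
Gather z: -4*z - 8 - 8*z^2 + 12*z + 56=-8*z^2 + 8*z + 48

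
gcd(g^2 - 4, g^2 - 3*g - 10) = g + 2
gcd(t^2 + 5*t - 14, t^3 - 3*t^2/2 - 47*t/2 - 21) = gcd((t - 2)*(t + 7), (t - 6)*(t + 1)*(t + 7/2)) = 1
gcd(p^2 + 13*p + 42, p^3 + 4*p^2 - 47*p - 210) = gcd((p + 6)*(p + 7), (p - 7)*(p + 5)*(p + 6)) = p + 6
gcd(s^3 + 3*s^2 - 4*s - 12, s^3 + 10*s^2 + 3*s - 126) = 1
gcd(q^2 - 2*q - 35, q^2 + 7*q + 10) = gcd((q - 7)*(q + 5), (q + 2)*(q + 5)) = q + 5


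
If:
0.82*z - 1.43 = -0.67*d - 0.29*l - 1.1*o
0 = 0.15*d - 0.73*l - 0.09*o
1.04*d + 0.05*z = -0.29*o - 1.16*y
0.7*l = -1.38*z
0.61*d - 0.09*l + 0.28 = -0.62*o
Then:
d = -4.80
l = -1.48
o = 4.05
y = 3.25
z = 0.75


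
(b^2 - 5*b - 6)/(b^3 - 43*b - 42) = (b - 6)/(b^2 - b - 42)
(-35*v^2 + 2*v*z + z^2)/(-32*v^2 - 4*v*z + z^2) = (35*v^2 - 2*v*z - z^2)/(32*v^2 + 4*v*z - z^2)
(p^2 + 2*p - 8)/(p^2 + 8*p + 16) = (p - 2)/(p + 4)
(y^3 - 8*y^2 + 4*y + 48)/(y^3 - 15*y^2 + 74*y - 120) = (y + 2)/(y - 5)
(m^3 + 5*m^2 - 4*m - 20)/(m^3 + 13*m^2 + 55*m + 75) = (m^2 - 4)/(m^2 + 8*m + 15)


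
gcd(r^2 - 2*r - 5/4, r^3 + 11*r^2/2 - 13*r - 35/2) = r - 5/2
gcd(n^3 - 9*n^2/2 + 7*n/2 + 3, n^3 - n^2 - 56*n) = 1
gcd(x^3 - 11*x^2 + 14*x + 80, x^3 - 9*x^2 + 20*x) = x - 5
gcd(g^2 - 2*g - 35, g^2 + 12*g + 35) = g + 5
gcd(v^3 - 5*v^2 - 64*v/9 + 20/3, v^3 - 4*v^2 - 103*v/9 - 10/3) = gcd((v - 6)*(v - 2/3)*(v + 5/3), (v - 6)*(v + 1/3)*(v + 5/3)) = v^2 - 13*v/3 - 10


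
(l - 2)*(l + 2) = l^2 - 4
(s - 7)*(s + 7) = s^2 - 49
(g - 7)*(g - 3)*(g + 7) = g^3 - 3*g^2 - 49*g + 147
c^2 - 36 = (c - 6)*(c + 6)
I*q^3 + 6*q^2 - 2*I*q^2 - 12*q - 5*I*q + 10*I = (q - 2)*(q - 5*I)*(I*q + 1)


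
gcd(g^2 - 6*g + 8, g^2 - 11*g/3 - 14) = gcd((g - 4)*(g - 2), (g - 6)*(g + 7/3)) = 1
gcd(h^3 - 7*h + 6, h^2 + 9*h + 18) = h + 3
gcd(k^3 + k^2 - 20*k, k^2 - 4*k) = k^2 - 4*k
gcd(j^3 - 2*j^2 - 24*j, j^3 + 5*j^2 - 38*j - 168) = j^2 - 2*j - 24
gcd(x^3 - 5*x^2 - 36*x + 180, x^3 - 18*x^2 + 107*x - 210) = x^2 - 11*x + 30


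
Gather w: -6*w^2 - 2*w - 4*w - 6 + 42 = -6*w^2 - 6*w + 36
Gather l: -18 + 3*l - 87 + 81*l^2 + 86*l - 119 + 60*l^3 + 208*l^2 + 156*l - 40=60*l^3 + 289*l^2 + 245*l - 264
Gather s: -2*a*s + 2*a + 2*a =-2*a*s + 4*a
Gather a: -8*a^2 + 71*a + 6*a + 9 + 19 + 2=-8*a^2 + 77*a + 30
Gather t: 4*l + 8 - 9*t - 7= 4*l - 9*t + 1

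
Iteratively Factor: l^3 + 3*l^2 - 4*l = (l - 1)*(l^2 + 4*l) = (l - 1)*(l + 4)*(l)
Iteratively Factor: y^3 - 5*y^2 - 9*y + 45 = (y - 3)*(y^2 - 2*y - 15) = (y - 5)*(y - 3)*(y + 3)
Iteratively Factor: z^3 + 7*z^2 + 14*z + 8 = (z + 1)*(z^2 + 6*z + 8) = (z + 1)*(z + 4)*(z + 2)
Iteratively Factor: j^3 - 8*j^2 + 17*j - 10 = (j - 1)*(j^2 - 7*j + 10) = (j - 2)*(j - 1)*(j - 5)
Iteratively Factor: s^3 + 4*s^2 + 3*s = (s + 1)*(s^2 + 3*s) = (s + 1)*(s + 3)*(s)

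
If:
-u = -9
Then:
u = 9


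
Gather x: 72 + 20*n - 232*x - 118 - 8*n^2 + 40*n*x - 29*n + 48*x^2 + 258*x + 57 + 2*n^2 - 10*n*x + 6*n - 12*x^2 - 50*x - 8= -6*n^2 - 3*n + 36*x^2 + x*(30*n - 24) + 3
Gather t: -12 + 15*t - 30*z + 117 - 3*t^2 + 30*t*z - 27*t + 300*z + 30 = -3*t^2 + t*(30*z - 12) + 270*z + 135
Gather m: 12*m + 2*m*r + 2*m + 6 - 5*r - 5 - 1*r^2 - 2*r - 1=m*(2*r + 14) - r^2 - 7*r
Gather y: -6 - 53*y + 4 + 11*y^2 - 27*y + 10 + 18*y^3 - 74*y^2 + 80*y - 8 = 18*y^3 - 63*y^2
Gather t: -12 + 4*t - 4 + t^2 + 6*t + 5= t^2 + 10*t - 11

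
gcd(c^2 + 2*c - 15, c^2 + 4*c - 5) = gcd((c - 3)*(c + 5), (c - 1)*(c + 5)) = c + 5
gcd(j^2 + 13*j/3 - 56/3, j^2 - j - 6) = 1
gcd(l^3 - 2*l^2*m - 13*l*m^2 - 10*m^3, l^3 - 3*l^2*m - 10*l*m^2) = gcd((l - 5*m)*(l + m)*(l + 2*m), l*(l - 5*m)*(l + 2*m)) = l^2 - 3*l*m - 10*m^2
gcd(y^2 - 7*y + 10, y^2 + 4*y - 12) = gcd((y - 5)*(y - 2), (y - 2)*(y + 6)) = y - 2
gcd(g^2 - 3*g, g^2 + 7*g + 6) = 1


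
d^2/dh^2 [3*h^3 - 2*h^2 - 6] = 18*h - 4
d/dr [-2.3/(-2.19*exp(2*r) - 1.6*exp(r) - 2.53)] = (-10.074*exp(r) - 3.68)*exp(r)/(2.19*exp(2*r) + 1.6*exp(r) + 2.53)^2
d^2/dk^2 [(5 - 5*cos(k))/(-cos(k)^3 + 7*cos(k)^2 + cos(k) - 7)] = 5*(-8*sin(k)^4 + 132*sin(k)^2 + 39*cos(k) + 9*cos(3*k) + 48)/(2*(cos(k) - 7)^3*(cos(k) + 1)^3)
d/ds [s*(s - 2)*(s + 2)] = 3*s^2 - 4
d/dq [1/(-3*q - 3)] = 1/(3*(q + 1)^2)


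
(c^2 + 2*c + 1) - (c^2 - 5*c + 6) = 7*c - 5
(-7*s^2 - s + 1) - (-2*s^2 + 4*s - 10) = -5*s^2 - 5*s + 11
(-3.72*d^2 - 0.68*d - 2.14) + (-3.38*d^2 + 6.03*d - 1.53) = -7.1*d^2 + 5.35*d - 3.67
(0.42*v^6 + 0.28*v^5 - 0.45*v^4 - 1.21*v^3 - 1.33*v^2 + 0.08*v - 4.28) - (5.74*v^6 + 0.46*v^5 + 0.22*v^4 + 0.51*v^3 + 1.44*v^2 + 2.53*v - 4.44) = -5.32*v^6 - 0.18*v^5 - 0.67*v^4 - 1.72*v^3 - 2.77*v^2 - 2.45*v + 0.16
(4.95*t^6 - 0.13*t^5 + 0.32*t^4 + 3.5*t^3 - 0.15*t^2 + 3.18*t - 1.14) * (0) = 0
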